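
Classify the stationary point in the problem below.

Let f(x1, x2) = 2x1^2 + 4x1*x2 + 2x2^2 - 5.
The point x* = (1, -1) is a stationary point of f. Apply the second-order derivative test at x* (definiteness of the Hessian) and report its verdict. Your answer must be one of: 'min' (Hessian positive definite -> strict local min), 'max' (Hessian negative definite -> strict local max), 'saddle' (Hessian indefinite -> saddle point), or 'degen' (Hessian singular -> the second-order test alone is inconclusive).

Compute the Hessian H = grad^2 f:
  H = [[4, 4], [4, 4]]
Verify stationarity: grad f(x*) = H x* + g = (0, 0).
Eigenvalues of H: 0, 8.
H has a zero eigenvalue (singular; positive semidefinite but not definite), so H is neither positive definite, negative definite, nor indefinite. The second-order test alone is inconclusive -> degen.
(Indeed, f is constant along the null direction of H through x*, so x* is not a strict local extremum.)

degen


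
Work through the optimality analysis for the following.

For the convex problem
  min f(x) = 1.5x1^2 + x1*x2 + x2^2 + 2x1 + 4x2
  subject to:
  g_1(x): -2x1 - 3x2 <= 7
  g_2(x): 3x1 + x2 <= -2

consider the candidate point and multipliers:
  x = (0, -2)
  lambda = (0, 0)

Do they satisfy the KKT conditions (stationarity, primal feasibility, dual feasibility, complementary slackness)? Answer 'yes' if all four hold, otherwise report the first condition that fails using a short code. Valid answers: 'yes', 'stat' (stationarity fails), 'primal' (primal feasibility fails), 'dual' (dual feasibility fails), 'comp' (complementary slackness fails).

Gradient of f: grad f(x) = Q x + c = (0, 0)
Constraint values g_i(x) = a_i^T x - b_i:
  g_1((0, -2)) = -1
  g_2((0, -2)) = 0
Stationarity residual: grad f(x) + sum_i lambda_i a_i = (0, 0)
  -> stationarity OK
Primal feasibility (all g_i <= 0): OK
Dual feasibility (all lambda_i >= 0): OK
Complementary slackness (lambda_i * g_i(x) = 0 for all i): OK

Verdict: yes, KKT holds.

yes


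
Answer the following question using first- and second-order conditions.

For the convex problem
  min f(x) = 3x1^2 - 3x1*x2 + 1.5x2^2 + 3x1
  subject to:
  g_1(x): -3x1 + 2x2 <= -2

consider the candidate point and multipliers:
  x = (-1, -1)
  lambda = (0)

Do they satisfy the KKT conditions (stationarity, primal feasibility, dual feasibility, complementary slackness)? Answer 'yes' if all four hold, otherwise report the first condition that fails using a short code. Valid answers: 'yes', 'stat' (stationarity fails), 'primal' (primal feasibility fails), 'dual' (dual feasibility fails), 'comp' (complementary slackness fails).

Gradient of f: grad f(x) = Q x + c = (0, 0)
Constraint values g_i(x) = a_i^T x - b_i:
  g_1((-1, -1)) = 3
Stationarity residual: grad f(x) + sum_i lambda_i a_i = (0, 0)
  -> stationarity OK
Primal feasibility (all g_i <= 0): FAILS
Dual feasibility (all lambda_i >= 0): OK
Complementary slackness (lambda_i * g_i(x) = 0 for all i): OK

Verdict: the first failing condition is primal_feasibility -> primal.

primal


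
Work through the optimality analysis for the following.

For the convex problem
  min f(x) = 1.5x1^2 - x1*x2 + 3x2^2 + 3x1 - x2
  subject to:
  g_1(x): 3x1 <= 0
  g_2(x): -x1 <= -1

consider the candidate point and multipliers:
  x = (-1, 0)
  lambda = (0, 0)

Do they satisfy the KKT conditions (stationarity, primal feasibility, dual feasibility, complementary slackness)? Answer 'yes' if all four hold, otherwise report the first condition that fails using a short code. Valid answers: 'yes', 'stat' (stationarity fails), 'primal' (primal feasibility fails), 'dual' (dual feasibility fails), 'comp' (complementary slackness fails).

Gradient of f: grad f(x) = Q x + c = (0, 0)
Constraint values g_i(x) = a_i^T x - b_i:
  g_1((-1, 0)) = -3
  g_2((-1, 0)) = 2
Stationarity residual: grad f(x) + sum_i lambda_i a_i = (0, 0)
  -> stationarity OK
Primal feasibility (all g_i <= 0): FAILS
Dual feasibility (all lambda_i >= 0): OK
Complementary slackness (lambda_i * g_i(x) = 0 for all i): OK

Verdict: the first failing condition is primal_feasibility -> primal.

primal


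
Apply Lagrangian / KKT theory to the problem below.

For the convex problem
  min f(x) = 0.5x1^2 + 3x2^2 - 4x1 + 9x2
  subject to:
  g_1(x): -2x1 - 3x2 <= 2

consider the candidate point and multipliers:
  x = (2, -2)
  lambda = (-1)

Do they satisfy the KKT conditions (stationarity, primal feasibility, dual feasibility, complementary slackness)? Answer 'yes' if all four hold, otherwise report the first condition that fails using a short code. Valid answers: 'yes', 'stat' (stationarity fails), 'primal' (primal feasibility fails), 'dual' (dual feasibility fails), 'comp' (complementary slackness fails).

Gradient of f: grad f(x) = Q x + c = (-2, -3)
Constraint values g_i(x) = a_i^T x - b_i:
  g_1((2, -2)) = 0
Stationarity residual: grad f(x) + sum_i lambda_i a_i = (0, 0)
  -> stationarity OK
Primal feasibility (all g_i <= 0): OK
Dual feasibility (all lambda_i >= 0): FAILS
Complementary slackness (lambda_i * g_i(x) = 0 for all i): OK

Verdict: the first failing condition is dual_feasibility -> dual.

dual


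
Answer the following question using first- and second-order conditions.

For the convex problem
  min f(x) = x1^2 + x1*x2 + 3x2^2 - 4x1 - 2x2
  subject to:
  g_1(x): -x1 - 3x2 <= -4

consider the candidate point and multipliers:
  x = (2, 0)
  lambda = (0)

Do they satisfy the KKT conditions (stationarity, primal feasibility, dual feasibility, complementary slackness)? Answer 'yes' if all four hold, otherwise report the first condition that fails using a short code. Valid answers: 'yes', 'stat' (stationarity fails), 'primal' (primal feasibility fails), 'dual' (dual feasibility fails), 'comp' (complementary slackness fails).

Gradient of f: grad f(x) = Q x + c = (0, 0)
Constraint values g_i(x) = a_i^T x - b_i:
  g_1((2, 0)) = 2
Stationarity residual: grad f(x) + sum_i lambda_i a_i = (0, 0)
  -> stationarity OK
Primal feasibility (all g_i <= 0): FAILS
Dual feasibility (all lambda_i >= 0): OK
Complementary slackness (lambda_i * g_i(x) = 0 for all i): OK

Verdict: the first failing condition is primal_feasibility -> primal.

primal


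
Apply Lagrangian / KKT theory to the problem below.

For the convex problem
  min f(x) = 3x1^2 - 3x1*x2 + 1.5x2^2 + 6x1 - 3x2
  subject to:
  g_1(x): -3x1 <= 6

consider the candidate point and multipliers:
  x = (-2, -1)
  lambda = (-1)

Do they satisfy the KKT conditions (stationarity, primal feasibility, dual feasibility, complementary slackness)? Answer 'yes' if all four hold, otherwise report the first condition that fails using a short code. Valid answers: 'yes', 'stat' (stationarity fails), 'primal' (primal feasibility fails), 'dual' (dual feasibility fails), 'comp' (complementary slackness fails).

Gradient of f: grad f(x) = Q x + c = (-3, 0)
Constraint values g_i(x) = a_i^T x - b_i:
  g_1((-2, -1)) = 0
Stationarity residual: grad f(x) + sum_i lambda_i a_i = (0, 0)
  -> stationarity OK
Primal feasibility (all g_i <= 0): OK
Dual feasibility (all lambda_i >= 0): FAILS
Complementary slackness (lambda_i * g_i(x) = 0 for all i): OK

Verdict: the first failing condition is dual_feasibility -> dual.

dual


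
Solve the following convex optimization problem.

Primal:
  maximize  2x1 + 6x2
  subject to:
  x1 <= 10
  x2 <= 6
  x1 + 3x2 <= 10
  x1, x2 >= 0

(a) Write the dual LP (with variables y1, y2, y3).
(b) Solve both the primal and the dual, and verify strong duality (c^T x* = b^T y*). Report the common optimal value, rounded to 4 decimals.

The standard primal-dual pair for 'max c^T x s.t. A x <= b, x >= 0' is:
  Dual:  min b^T y  s.t.  A^T y >= c,  y >= 0.

So the dual LP is:
  minimize  10y1 + 6y2 + 10y3
  subject to:
    y1 + y3 >= 2
    y2 + 3y3 >= 6
    y1, y2, y3 >= 0

Solving the primal: x* = (0, 3.3333).
  primal value c^T x* = 20.
Solving the dual: y* = (0, 0, 2).
  dual value b^T y* = 20.
Strong duality: c^T x* = b^T y*. Confirmed.

20


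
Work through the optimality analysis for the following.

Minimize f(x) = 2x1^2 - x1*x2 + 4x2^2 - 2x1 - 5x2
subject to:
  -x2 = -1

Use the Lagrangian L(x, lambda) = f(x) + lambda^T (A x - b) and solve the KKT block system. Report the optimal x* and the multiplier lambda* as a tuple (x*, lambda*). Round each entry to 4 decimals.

Form the Lagrangian:
  L(x, lambda) = (1/2) x^T Q x + c^T x + lambda^T (A x - b)
Stationarity (grad_x L = 0): Q x + c + A^T lambda = 0.
Primal feasibility: A x = b.

This gives the KKT block system:
  [ Q   A^T ] [ x     ]   [-c ]
  [ A    0  ] [ lambda ] = [ b ]

Solving the linear system:
  x*      = (0.75, 1)
  lambda* = (2.25)
  f(x*)   = -2.125

x* = (0.75, 1), lambda* = (2.25)


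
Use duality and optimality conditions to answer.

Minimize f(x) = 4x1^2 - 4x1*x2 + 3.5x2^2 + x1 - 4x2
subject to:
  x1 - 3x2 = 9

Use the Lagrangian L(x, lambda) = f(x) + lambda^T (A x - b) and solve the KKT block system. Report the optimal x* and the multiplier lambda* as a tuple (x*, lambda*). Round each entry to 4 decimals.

Form the Lagrangian:
  L(x, lambda) = (1/2) x^T Q x + c^T x + lambda^T (A x - b)
Stationarity (grad_x L = 0): Q x + c + A^T lambda = 0.
Primal feasibility: A x = b.

This gives the KKT block system:
  [ Q   A^T ] [ x     ]   [-c ]
  [ A    0  ] [ lambda ] = [ b ]

Solving the linear system:
  x*      = (-0.7636, -3.2545)
  lambda* = (-7.9091)
  f(x*)   = 41.7182

x* = (-0.7636, -3.2545), lambda* = (-7.9091)


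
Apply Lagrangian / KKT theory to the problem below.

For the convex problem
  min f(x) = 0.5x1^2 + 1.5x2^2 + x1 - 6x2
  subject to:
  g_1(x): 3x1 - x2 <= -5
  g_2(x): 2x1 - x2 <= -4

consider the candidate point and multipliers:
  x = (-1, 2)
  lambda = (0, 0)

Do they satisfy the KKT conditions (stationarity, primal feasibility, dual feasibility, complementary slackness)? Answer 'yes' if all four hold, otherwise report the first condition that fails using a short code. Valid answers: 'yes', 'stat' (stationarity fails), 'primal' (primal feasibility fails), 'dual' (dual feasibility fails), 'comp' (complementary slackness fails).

Gradient of f: grad f(x) = Q x + c = (0, 0)
Constraint values g_i(x) = a_i^T x - b_i:
  g_1((-1, 2)) = 0
  g_2((-1, 2)) = 0
Stationarity residual: grad f(x) + sum_i lambda_i a_i = (0, 0)
  -> stationarity OK
Primal feasibility (all g_i <= 0): OK
Dual feasibility (all lambda_i >= 0): OK
Complementary slackness (lambda_i * g_i(x) = 0 for all i): OK

Verdict: yes, KKT holds.

yes


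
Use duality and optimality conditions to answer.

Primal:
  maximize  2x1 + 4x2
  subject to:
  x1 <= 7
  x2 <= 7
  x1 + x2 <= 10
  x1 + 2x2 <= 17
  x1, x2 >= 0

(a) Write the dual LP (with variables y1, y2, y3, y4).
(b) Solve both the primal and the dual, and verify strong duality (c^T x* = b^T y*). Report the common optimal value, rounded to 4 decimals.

The standard primal-dual pair for 'max c^T x s.t. A x <= b, x >= 0' is:
  Dual:  min b^T y  s.t.  A^T y >= c,  y >= 0.

So the dual LP is:
  minimize  7y1 + 7y2 + 10y3 + 17y4
  subject to:
    y1 + y3 + y4 >= 2
    y2 + y3 + 2y4 >= 4
    y1, y2, y3, y4 >= 0

Solving the primal: x* = (3, 7).
  primal value c^T x* = 34.
Solving the dual: y* = (0, 2, 2, 0).
  dual value b^T y* = 34.
Strong duality: c^T x* = b^T y*. Confirmed.

34


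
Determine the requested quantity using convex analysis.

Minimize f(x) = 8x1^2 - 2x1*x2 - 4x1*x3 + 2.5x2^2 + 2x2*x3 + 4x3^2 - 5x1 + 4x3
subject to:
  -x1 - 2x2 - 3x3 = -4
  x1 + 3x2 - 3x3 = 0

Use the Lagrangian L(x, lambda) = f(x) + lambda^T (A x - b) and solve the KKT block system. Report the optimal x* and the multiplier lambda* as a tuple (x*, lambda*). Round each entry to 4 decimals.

Form the Lagrangian:
  L(x, lambda) = (1/2) x^T Q x + c^T x + lambda^T (A x - b)
Stationarity (grad_x L = 0): Q x + c + A^T lambda = 0.
Primal feasibility: A x = b.

This gives the KKT block system:
  [ Q   A^T ] [ x     ]   [-c ]
  [ A    0  ] [ lambda ] = [ b ]

Solving the linear system:
  x*      = (0.6731, 0.5308, 0.7551)
  lambda* = (2.2456, 0.5578)
  f(x*)   = 4.3186

x* = (0.6731, 0.5308, 0.7551), lambda* = (2.2456, 0.5578)


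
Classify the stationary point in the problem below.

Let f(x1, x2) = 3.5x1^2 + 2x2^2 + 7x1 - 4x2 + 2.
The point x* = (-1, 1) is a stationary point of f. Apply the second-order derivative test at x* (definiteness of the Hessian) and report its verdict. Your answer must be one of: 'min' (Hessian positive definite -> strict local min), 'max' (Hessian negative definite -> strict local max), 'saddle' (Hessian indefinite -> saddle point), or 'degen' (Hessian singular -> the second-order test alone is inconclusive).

Compute the Hessian H = grad^2 f:
  H = [[7, 0], [0, 4]]
Verify stationarity: grad f(x*) = H x* + g = (0, 0).
Eigenvalues of H: 4, 7.
Both eigenvalues > 0, so H is positive definite -> x* is a strict local min.

min


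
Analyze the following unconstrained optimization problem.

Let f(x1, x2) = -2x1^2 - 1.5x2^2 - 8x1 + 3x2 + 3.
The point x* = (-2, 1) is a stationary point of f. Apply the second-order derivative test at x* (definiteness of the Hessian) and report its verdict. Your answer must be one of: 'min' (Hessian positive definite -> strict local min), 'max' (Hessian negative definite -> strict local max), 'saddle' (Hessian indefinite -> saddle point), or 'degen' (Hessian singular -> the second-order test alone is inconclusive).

Compute the Hessian H = grad^2 f:
  H = [[-4, 0], [0, -3]]
Verify stationarity: grad f(x*) = H x* + g = (0, 0).
Eigenvalues of H: -4, -3.
Both eigenvalues < 0, so H is negative definite -> x* is a strict local max.

max


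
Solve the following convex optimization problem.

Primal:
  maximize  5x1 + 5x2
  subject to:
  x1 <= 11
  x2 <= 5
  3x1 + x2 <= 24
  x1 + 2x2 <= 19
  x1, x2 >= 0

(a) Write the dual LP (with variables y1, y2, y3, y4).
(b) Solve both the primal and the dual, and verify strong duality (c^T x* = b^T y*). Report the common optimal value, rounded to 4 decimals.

The standard primal-dual pair for 'max c^T x s.t. A x <= b, x >= 0' is:
  Dual:  min b^T y  s.t.  A^T y >= c,  y >= 0.

So the dual LP is:
  minimize  11y1 + 5y2 + 24y3 + 19y4
  subject to:
    y1 + 3y3 + y4 >= 5
    y2 + y3 + 2y4 >= 5
    y1, y2, y3, y4 >= 0

Solving the primal: x* = (6.3333, 5).
  primal value c^T x* = 56.6667.
Solving the dual: y* = (0, 3.3333, 1.6667, 0).
  dual value b^T y* = 56.6667.
Strong duality: c^T x* = b^T y*. Confirmed.

56.6667


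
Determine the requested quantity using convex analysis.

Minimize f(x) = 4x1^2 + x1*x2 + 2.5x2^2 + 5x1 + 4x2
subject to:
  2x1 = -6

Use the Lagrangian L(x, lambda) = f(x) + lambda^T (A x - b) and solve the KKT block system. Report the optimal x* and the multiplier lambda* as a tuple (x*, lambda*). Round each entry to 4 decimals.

Form the Lagrangian:
  L(x, lambda) = (1/2) x^T Q x + c^T x + lambda^T (A x - b)
Stationarity (grad_x L = 0): Q x + c + A^T lambda = 0.
Primal feasibility: A x = b.

This gives the KKT block system:
  [ Q   A^T ] [ x     ]   [-c ]
  [ A    0  ] [ lambda ] = [ b ]

Solving the linear system:
  x*      = (-3, -0.2)
  lambda* = (9.6)
  f(x*)   = 20.9

x* = (-3, -0.2), lambda* = (9.6)


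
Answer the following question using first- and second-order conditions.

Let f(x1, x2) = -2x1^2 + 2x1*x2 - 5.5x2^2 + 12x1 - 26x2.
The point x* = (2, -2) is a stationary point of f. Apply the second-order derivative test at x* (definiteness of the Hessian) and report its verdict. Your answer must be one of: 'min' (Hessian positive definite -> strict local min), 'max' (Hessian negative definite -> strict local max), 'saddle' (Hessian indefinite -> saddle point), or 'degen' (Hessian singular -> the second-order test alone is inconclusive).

Compute the Hessian H = grad^2 f:
  H = [[-4, 2], [2, -11]]
Verify stationarity: grad f(x*) = H x* + g = (0, 0).
Eigenvalues of H: -11.5311, -3.4689.
Both eigenvalues < 0, so H is negative definite -> x* is a strict local max.

max


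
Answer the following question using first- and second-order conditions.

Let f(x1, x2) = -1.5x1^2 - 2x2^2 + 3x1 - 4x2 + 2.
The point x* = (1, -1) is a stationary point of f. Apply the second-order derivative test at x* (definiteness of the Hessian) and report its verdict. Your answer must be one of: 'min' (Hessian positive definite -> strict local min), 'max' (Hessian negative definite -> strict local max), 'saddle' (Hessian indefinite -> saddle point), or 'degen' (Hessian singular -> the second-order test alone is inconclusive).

Compute the Hessian H = grad^2 f:
  H = [[-3, 0], [0, -4]]
Verify stationarity: grad f(x*) = H x* + g = (0, 0).
Eigenvalues of H: -4, -3.
Both eigenvalues < 0, so H is negative definite -> x* is a strict local max.

max


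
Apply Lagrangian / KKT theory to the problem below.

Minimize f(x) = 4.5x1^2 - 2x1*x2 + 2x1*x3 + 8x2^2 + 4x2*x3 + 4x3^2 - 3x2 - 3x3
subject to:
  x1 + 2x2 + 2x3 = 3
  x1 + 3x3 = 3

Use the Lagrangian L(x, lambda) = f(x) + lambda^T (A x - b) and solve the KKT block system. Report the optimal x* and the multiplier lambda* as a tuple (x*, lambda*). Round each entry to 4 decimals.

Form the Lagrangian:
  L(x, lambda) = (1/2) x^T Q x + c^T x + lambda^T (A x - b)
Stationarity (grad_x L = 0): Q x + c + A^T lambda = 0.
Primal feasibility: A x = b.

This gives the KKT block system:
  [ Q   A^T ] [ x     ]   [-c ]
  [ A    0  ] [ lambda ] = [ b ]

Solving the linear system:
  x*      = (0.2802, 0.4533, 0.9066)
  lambda* = (-3.6593, 0.2308)
  f(x*)   = 3.103

x* = (0.2802, 0.4533, 0.9066), lambda* = (-3.6593, 0.2308)


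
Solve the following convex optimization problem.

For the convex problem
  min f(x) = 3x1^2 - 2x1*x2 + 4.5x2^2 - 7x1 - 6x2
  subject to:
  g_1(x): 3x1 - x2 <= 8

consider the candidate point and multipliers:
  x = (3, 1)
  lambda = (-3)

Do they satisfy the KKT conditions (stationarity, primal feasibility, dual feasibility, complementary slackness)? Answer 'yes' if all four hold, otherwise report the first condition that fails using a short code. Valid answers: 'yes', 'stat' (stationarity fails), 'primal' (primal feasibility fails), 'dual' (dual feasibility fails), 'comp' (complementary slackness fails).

Gradient of f: grad f(x) = Q x + c = (9, -3)
Constraint values g_i(x) = a_i^T x - b_i:
  g_1((3, 1)) = 0
Stationarity residual: grad f(x) + sum_i lambda_i a_i = (0, 0)
  -> stationarity OK
Primal feasibility (all g_i <= 0): OK
Dual feasibility (all lambda_i >= 0): FAILS
Complementary slackness (lambda_i * g_i(x) = 0 for all i): OK

Verdict: the first failing condition is dual_feasibility -> dual.

dual


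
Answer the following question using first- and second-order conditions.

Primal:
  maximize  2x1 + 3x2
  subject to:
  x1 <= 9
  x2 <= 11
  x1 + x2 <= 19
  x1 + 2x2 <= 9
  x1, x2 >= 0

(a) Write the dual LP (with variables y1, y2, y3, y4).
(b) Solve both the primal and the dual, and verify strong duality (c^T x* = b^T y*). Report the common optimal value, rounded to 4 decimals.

The standard primal-dual pair for 'max c^T x s.t. A x <= b, x >= 0' is:
  Dual:  min b^T y  s.t.  A^T y >= c,  y >= 0.

So the dual LP is:
  minimize  9y1 + 11y2 + 19y3 + 9y4
  subject to:
    y1 + y3 + y4 >= 2
    y2 + y3 + 2y4 >= 3
    y1, y2, y3, y4 >= 0

Solving the primal: x* = (9, 0).
  primal value c^T x* = 18.
Solving the dual: y* = (0.5, 0, 0, 1.5).
  dual value b^T y* = 18.
Strong duality: c^T x* = b^T y*. Confirmed.

18


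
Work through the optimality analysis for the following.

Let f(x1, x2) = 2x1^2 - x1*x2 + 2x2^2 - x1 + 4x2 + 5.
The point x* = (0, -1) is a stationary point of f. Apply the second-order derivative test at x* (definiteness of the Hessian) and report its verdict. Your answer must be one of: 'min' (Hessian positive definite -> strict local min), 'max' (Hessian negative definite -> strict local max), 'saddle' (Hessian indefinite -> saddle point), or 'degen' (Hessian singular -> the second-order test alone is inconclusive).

Compute the Hessian H = grad^2 f:
  H = [[4, -1], [-1, 4]]
Verify stationarity: grad f(x*) = H x* + g = (0, 0).
Eigenvalues of H: 3, 5.
Both eigenvalues > 0, so H is positive definite -> x* is a strict local min.

min


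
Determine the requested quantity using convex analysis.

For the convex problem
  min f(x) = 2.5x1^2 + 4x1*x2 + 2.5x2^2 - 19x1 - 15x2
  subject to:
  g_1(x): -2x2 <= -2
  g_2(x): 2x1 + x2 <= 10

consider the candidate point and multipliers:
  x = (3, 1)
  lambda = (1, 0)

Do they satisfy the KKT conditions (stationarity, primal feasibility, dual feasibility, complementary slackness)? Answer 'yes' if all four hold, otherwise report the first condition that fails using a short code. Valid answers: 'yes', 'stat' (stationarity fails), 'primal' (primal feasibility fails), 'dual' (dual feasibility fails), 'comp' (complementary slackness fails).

Gradient of f: grad f(x) = Q x + c = (0, 2)
Constraint values g_i(x) = a_i^T x - b_i:
  g_1((3, 1)) = 0
  g_2((3, 1)) = -3
Stationarity residual: grad f(x) + sum_i lambda_i a_i = (0, 0)
  -> stationarity OK
Primal feasibility (all g_i <= 0): OK
Dual feasibility (all lambda_i >= 0): OK
Complementary slackness (lambda_i * g_i(x) = 0 for all i): OK

Verdict: yes, KKT holds.

yes


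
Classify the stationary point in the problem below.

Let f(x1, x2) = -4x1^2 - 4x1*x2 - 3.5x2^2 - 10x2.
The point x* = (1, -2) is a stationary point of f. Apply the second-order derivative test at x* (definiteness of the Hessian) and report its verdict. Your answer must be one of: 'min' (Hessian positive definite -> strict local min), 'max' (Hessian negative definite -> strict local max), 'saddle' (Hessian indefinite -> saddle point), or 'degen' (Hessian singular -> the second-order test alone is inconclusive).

Compute the Hessian H = grad^2 f:
  H = [[-8, -4], [-4, -7]]
Verify stationarity: grad f(x*) = H x* + g = (0, 0).
Eigenvalues of H: -11.5311, -3.4689.
Both eigenvalues < 0, so H is negative definite -> x* is a strict local max.

max


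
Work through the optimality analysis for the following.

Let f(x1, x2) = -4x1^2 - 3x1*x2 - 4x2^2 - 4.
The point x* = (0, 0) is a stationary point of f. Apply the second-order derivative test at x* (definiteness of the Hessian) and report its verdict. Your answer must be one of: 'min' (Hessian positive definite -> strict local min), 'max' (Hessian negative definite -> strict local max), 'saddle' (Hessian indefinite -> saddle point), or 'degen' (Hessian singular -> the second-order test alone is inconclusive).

Compute the Hessian H = grad^2 f:
  H = [[-8, -3], [-3, -8]]
Verify stationarity: grad f(x*) = H x* + g = (0, 0).
Eigenvalues of H: -11, -5.
Both eigenvalues < 0, so H is negative definite -> x* is a strict local max.

max


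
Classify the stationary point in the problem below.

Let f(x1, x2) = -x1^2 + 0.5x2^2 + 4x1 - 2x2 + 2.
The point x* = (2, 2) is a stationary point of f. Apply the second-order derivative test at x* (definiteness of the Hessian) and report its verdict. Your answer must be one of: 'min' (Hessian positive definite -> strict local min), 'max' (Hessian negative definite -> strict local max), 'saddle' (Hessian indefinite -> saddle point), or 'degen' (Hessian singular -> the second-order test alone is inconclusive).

Compute the Hessian H = grad^2 f:
  H = [[-2, 0], [0, 1]]
Verify stationarity: grad f(x*) = H x* + g = (0, 0).
Eigenvalues of H: -2, 1.
Eigenvalues have mixed signs, so H is indefinite -> x* is a saddle point.

saddle


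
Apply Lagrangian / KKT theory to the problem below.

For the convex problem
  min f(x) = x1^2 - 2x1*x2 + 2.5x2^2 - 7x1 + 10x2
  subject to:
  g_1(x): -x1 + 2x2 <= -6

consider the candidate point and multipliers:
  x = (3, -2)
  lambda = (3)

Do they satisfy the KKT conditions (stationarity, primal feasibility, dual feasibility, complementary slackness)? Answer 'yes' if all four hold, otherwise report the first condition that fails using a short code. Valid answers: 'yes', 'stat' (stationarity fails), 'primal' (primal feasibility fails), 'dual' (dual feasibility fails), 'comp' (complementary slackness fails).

Gradient of f: grad f(x) = Q x + c = (3, -6)
Constraint values g_i(x) = a_i^T x - b_i:
  g_1((3, -2)) = -1
Stationarity residual: grad f(x) + sum_i lambda_i a_i = (0, 0)
  -> stationarity OK
Primal feasibility (all g_i <= 0): OK
Dual feasibility (all lambda_i >= 0): OK
Complementary slackness (lambda_i * g_i(x) = 0 for all i): FAILS

Verdict: the first failing condition is complementary_slackness -> comp.

comp


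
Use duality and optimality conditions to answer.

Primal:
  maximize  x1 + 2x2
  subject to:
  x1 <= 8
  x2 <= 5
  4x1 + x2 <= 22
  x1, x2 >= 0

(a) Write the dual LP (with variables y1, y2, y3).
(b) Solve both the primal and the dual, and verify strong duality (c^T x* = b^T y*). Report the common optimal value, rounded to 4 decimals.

The standard primal-dual pair for 'max c^T x s.t. A x <= b, x >= 0' is:
  Dual:  min b^T y  s.t.  A^T y >= c,  y >= 0.

So the dual LP is:
  minimize  8y1 + 5y2 + 22y3
  subject to:
    y1 + 4y3 >= 1
    y2 + y3 >= 2
    y1, y2, y3 >= 0

Solving the primal: x* = (4.25, 5).
  primal value c^T x* = 14.25.
Solving the dual: y* = (0, 1.75, 0.25).
  dual value b^T y* = 14.25.
Strong duality: c^T x* = b^T y*. Confirmed.

14.25


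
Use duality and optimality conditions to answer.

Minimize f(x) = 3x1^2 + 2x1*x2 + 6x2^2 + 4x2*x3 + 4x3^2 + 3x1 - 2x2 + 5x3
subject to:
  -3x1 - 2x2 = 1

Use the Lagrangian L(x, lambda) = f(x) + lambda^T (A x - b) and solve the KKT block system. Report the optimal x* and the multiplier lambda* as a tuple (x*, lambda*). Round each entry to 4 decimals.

Form the Lagrangian:
  L(x, lambda) = (1/2) x^T Q x + c^T x + lambda^T (A x - b)
Stationarity (grad_x L = 0): Q x + c + A^T lambda = 0.
Primal feasibility: A x = b.

This gives the KKT block system:
  [ Q   A^T ] [ x     ]   [-c ]
  [ A    0  ] [ lambda ] = [ b ]

Solving the linear system:
  x*      = (-0.7222, 0.5833, -0.9167)
  lambda* = (-0.0556)
  f(x*)   = -3.9306

x* = (-0.7222, 0.5833, -0.9167), lambda* = (-0.0556)


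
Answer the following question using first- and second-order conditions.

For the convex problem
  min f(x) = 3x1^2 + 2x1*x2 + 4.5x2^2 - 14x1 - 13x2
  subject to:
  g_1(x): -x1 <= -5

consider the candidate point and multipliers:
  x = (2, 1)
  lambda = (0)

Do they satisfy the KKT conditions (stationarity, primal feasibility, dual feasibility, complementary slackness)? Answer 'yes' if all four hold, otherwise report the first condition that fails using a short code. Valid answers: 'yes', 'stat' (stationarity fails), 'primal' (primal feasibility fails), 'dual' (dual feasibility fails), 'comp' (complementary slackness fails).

Gradient of f: grad f(x) = Q x + c = (0, 0)
Constraint values g_i(x) = a_i^T x - b_i:
  g_1((2, 1)) = 3
Stationarity residual: grad f(x) + sum_i lambda_i a_i = (0, 0)
  -> stationarity OK
Primal feasibility (all g_i <= 0): FAILS
Dual feasibility (all lambda_i >= 0): OK
Complementary slackness (lambda_i * g_i(x) = 0 for all i): OK

Verdict: the first failing condition is primal_feasibility -> primal.

primal


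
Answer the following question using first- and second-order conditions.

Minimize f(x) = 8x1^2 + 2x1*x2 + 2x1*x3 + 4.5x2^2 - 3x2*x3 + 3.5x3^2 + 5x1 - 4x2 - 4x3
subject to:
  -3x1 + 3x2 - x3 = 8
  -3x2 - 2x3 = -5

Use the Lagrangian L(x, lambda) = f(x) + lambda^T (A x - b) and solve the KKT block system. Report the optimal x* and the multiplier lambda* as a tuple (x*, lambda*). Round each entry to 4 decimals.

Form the Lagrangian:
  L(x, lambda) = (1/2) x^T Q x + c^T x + lambda^T (A x - b)
Stationarity (grad_x L = 0): Q x + c + A^T lambda = 0.
Primal feasibility: A x = b.

This gives the KKT block system:
  [ Q   A^T ] [ x     ]   [-c ]
  [ A    0  ] [ lambda ] = [ b ]

Solving the linear system:
  x*      = (-1.3146, 1.4569, 0.3146)
  lambda* = (-4.1635, -2.3171)
  f(x*)   = 4.0318

x* = (-1.3146, 1.4569, 0.3146), lambda* = (-4.1635, -2.3171)


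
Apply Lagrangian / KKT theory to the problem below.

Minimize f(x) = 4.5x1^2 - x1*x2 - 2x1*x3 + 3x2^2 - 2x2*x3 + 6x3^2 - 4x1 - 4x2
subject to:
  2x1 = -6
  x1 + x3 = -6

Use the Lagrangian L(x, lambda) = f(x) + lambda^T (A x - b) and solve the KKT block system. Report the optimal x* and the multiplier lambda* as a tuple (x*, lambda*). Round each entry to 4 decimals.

Form the Lagrangian:
  L(x, lambda) = (1/2) x^T Q x + c^T x + lambda^T (A x - b)
Stationarity (grad_x L = 0): Q x + c + A^T lambda = 0.
Primal feasibility: A x = b.

This gives the KKT block system:
  [ Q   A^T ] [ x     ]   [-c ]
  [ A    0  ] [ lambda ] = [ b ]

Solving the linear system:
  x*      = (-3, -0.8333, -3)
  lambda* = (-2.0833, 28.3333)
  f(x*)   = 86.4167

x* = (-3, -0.8333, -3), lambda* = (-2.0833, 28.3333)


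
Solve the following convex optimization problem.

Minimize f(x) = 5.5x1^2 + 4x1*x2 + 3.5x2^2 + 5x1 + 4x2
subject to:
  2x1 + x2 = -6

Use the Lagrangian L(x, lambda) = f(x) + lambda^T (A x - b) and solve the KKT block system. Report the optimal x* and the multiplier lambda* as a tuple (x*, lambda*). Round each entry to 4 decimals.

Form the Lagrangian:
  L(x, lambda) = (1/2) x^T Q x + c^T x + lambda^T (A x - b)
Stationarity (grad_x L = 0): Q x + c + A^T lambda = 0.
Primal feasibility: A x = b.

This gives the KKT block system:
  [ Q   A^T ] [ x     ]   [-c ]
  [ A    0  ] [ lambda ] = [ b ]

Solving the linear system:
  x*      = (-2.4783, -1.0435)
  lambda* = (13.2174)
  f(x*)   = 31.3696

x* = (-2.4783, -1.0435), lambda* = (13.2174)


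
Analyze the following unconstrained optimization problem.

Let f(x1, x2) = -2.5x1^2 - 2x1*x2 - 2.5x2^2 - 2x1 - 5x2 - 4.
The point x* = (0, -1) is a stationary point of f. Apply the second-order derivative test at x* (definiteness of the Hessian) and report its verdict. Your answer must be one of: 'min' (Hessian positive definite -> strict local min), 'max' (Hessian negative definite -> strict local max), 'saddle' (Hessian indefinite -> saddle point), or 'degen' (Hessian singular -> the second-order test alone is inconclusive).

Compute the Hessian H = grad^2 f:
  H = [[-5, -2], [-2, -5]]
Verify stationarity: grad f(x*) = H x* + g = (0, 0).
Eigenvalues of H: -7, -3.
Both eigenvalues < 0, so H is negative definite -> x* is a strict local max.

max


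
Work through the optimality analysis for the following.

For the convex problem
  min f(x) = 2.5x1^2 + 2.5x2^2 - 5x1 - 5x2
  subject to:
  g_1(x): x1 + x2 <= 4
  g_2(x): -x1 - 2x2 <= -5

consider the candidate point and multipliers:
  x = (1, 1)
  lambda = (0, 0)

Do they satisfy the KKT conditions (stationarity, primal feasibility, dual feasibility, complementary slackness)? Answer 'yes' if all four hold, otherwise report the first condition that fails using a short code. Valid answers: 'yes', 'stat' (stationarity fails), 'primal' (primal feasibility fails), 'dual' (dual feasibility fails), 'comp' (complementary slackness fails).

Gradient of f: grad f(x) = Q x + c = (0, 0)
Constraint values g_i(x) = a_i^T x - b_i:
  g_1((1, 1)) = -2
  g_2((1, 1)) = 2
Stationarity residual: grad f(x) + sum_i lambda_i a_i = (0, 0)
  -> stationarity OK
Primal feasibility (all g_i <= 0): FAILS
Dual feasibility (all lambda_i >= 0): OK
Complementary slackness (lambda_i * g_i(x) = 0 for all i): OK

Verdict: the first failing condition is primal_feasibility -> primal.

primal


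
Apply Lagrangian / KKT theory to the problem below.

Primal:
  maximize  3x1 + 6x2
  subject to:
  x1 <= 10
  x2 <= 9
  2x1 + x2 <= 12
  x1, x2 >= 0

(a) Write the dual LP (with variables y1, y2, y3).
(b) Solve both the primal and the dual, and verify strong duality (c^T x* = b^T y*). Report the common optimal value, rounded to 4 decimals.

The standard primal-dual pair for 'max c^T x s.t. A x <= b, x >= 0' is:
  Dual:  min b^T y  s.t.  A^T y >= c,  y >= 0.

So the dual LP is:
  minimize  10y1 + 9y2 + 12y3
  subject to:
    y1 + 2y3 >= 3
    y2 + y3 >= 6
    y1, y2, y3 >= 0

Solving the primal: x* = (1.5, 9).
  primal value c^T x* = 58.5.
Solving the dual: y* = (0, 4.5, 1.5).
  dual value b^T y* = 58.5.
Strong duality: c^T x* = b^T y*. Confirmed.

58.5


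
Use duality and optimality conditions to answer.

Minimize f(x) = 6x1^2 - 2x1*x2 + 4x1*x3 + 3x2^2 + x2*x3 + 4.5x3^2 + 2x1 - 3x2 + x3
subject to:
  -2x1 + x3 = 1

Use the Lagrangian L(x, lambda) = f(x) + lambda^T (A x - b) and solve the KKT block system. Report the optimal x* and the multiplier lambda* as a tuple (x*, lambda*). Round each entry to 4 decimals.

Form the Lagrangian:
  L(x, lambda) = (1/2) x^T Q x + c^T x + lambda^T (A x - b)
Stationarity (grad_x L = 0): Q x + c + A^T lambda = 0.
Primal feasibility: A x = b.

This gives the KKT block system:
  [ Q   A^T ] [ x     ]   [-c ]
  [ A    0  ] [ lambda ] = [ b ]

Solving the linear system:
  x*      = (-0.4062, 0.3333, 0.1875)
  lambda* = (-1.3958)
  f(x*)   = -0.1146

x* = (-0.4062, 0.3333, 0.1875), lambda* = (-1.3958)


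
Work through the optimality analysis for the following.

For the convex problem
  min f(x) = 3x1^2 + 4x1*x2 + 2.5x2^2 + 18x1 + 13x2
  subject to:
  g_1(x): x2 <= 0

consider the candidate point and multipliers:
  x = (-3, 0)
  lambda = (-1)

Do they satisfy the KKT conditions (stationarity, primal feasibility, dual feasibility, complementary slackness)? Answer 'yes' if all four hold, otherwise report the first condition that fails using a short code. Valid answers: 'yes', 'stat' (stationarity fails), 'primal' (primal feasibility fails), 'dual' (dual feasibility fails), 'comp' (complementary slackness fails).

Gradient of f: grad f(x) = Q x + c = (0, 1)
Constraint values g_i(x) = a_i^T x - b_i:
  g_1((-3, 0)) = 0
Stationarity residual: grad f(x) + sum_i lambda_i a_i = (0, 0)
  -> stationarity OK
Primal feasibility (all g_i <= 0): OK
Dual feasibility (all lambda_i >= 0): FAILS
Complementary slackness (lambda_i * g_i(x) = 0 for all i): OK

Verdict: the first failing condition is dual_feasibility -> dual.

dual


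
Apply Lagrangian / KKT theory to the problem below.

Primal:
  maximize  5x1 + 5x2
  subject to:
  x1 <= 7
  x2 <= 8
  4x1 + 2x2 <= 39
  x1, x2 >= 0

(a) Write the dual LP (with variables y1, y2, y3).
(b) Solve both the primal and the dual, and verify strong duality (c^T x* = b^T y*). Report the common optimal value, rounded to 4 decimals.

The standard primal-dual pair for 'max c^T x s.t. A x <= b, x >= 0' is:
  Dual:  min b^T y  s.t.  A^T y >= c,  y >= 0.

So the dual LP is:
  minimize  7y1 + 8y2 + 39y3
  subject to:
    y1 + 4y3 >= 5
    y2 + 2y3 >= 5
    y1, y2, y3 >= 0

Solving the primal: x* = (5.75, 8).
  primal value c^T x* = 68.75.
Solving the dual: y* = (0, 2.5, 1.25).
  dual value b^T y* = 68.75.
Strong duality: c^T x* = b^T y*. Confirmed.

68.75


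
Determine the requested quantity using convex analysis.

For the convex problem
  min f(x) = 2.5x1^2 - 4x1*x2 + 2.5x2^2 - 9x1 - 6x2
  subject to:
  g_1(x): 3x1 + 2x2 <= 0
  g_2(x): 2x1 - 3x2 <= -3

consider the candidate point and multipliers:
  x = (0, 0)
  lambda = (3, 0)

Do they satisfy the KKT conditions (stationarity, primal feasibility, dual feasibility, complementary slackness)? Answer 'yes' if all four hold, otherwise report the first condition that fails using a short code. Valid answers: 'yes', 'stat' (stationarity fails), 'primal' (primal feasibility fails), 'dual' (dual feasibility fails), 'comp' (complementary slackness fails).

Gradient of f: grad f(x) = Q x + c = (-9, -6)
Constraint values g_i(x) = a_i^T x - b_i:
  g_1((0, 0)) = 0
  g_2((0, 0)) = 3
Stationarity residual: grad f(x) + sum_i lambda_i a_i = (0, 0)
  -> stationarity OK
Primal feasibility (all g_i <= 0): FAILS
Dual feasibility (all lambda_i >= 0): OK
Complementary slackness (lambda_i * g_i(x) = 0 for all i): OK

Verdict: the first failing condition is primal_feasibility -> primal.

primal


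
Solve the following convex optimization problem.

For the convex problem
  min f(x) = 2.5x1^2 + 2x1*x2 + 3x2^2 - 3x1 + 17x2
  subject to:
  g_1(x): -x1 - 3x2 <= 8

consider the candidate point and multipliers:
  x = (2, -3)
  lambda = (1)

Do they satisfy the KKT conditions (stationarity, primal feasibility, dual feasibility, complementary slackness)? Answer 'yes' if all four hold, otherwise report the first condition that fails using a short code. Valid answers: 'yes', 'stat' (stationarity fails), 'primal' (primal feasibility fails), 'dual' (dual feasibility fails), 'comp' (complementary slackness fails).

Gradient of f: grad f(x) = Q x + c = (1, 3)
Constraint values g_i(x) = a_i^T x - b_i:
  g_1((2, -3)) = -1
Stationarity residual: grad f(x) + sum_i lambda_i a_i = (0, 0)
  -> stationarity OK
Primal feasibility (all g_i <= 0): OK
Dual feasibility (all lambda_i >= 0): OK
Complementary slackness (lambda_i * g_i(x) = 0 for all i): FAILS

Verdict: the first failing condition is complementary_slackness -> comp.

comp


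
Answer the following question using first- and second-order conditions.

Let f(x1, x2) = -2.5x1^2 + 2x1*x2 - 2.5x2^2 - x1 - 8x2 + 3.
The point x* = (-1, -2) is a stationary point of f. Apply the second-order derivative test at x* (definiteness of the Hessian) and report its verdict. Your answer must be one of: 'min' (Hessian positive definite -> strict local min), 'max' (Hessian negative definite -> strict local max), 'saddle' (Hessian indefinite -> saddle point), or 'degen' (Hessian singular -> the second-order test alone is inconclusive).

Compute the Hessian H = grad^2 f:
  H = [[-5, 2], [2, -5]]
Verify stationarity: grad f(x*) = H x* + g = (0, 0).
Eigenvalues of H: -7, -3.
Both eigenvalues < 0, so H is negative definite -> x* is a strict local max.

max


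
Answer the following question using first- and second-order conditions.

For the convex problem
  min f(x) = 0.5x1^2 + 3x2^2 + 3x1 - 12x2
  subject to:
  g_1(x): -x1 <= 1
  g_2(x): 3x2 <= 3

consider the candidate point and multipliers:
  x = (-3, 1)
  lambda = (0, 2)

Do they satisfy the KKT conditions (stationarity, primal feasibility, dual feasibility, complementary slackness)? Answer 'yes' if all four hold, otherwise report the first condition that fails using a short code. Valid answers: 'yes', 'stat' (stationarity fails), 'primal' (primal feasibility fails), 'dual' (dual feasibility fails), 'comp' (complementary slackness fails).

Gradient of f: grad f(x) = Q x + c = (0, -6)
Constraint values g_i(x) = a_i^T x - b_i:
  g_1((-3, 1)) = 2
  g_2((-3, 1)) = 0
Stationarity residual: grad f(x) + sum_i lambda_i a_i = (0, 0)
  -> stationarity OK
Primal feasibility (all g_i <= 0): FAILS
Dual feasibility (all lambda_i >= 0): OK
Complementary slackness (lambda_i * g_i(x) = 0 for all i): OK

Verdict: the first failing condition is primal_feasibility -> primal.

primal


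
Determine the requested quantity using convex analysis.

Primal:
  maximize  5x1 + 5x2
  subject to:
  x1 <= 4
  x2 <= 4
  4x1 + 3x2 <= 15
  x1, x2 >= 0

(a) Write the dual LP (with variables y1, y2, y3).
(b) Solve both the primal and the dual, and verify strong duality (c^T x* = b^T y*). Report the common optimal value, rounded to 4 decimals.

The standard primal-dual pair for 'max c^T x s.t. A x <= b, x >= 0' is:
  Dual:  min b^T y  s.t.  A^T y >= c,  y >= 0.

So the dual LP is:
  minimize  4y1 + 4y2 + 15y3
  subject to:
    y1 + 4y3 >= 5
    y2 + 3y3 >= 5
    y1, y2, y3 >= 0

Solving the primal: x* = (0.75, 4).
  primal value c^T x* = 23.75.
Solving the dual: y* = (0, 1.25, 1.25).
  dual value b^T y* = 23.75.
Strong duality: c^T x* = b^T y*. Confirmed.

23.75


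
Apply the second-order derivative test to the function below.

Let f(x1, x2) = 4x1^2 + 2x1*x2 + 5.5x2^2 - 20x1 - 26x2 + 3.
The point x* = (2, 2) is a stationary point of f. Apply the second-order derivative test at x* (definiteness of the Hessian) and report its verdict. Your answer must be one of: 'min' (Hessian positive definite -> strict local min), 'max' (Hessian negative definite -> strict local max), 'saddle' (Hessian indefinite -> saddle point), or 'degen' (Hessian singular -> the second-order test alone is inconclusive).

Compute the Hessian H = grad^2 f:
  H = [[8, 2], [2, 11]]
Verify stationarity: grad f(x*) = H x* + g = (0, 0).
Eigenvalues of H: 7, 12.
Both eigenvalues > 0, so H is positive definite -> x* is a strict local min.

min


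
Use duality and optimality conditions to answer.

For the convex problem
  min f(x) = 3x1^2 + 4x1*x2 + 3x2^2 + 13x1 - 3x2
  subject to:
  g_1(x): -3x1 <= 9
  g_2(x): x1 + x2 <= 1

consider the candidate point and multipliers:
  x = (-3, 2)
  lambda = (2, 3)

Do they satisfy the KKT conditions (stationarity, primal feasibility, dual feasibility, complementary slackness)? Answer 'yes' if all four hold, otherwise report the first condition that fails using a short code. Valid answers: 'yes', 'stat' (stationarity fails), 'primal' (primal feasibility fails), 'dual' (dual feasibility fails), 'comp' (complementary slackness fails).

Gradient of f: grad f(x) = Q x + c = (3, -3)
Constraint values g_i(x) = a_i^T x - b_i:
  g_1((-3, 2)) = 0
  g_2((-3, 2)) = -2
Stationarity residual: grad f(x) + sum_i lambda_i a_i = (0, 0)
  -> stationarity OK
Primal feasibility (all g_i <= 0): OK
Dual feasibility (all lambda_i >= 0): OK
Complementary slackness (lambda_i * g_i(x) = 0 for all i): FAILS

Verdict: the first failing condition is complementary_slackness -> comp.

comp
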